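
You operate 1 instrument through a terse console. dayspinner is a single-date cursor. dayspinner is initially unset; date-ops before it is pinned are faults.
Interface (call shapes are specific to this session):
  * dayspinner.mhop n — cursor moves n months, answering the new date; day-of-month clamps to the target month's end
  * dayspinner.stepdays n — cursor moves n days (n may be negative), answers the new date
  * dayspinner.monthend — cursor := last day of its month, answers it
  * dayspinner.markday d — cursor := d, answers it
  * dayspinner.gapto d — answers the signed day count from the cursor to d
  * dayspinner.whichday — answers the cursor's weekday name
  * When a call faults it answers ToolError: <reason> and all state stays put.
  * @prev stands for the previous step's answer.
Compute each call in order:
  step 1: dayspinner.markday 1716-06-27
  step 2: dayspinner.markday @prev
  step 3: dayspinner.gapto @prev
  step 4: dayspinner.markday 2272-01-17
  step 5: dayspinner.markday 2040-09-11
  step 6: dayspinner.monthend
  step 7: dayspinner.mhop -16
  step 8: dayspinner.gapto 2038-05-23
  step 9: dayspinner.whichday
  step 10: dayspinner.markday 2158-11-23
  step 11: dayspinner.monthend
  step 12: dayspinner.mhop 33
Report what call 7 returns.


Step: dayspinner.markday[d→1716-06-27]
Result: 1716-06-27
Step: dayspinner.markday[d→@prev]
Result: 1716-06-27
Step: dayspinner.gapto[d→@prev]
Result: 0
Step: dayspinner.markday[d→2272-01-17]
Result: 2272-01-17
Step: dayspinner.markday[d→2040-09-11]
Result: 2040-09-11
Step: dayspinner.monthend[]
Result: 2040-09-30
Step: dayspinner.mhop[n→-16]
Result: 2039-05-30
Step: dayspinner.gapto[d→2038-05-23]
Result: -372
Step: dayspinner.whichday[]
Result: Monday
Step: dayspinner.markday[d→2158-11-23]
Result: 2158-11-23
Step: dayspinner.monthend[]
Result: 2158-11-30
Step: dayspinner.mhop[n→33]
Result: 2161-08-30

Answer: 2039-05-30


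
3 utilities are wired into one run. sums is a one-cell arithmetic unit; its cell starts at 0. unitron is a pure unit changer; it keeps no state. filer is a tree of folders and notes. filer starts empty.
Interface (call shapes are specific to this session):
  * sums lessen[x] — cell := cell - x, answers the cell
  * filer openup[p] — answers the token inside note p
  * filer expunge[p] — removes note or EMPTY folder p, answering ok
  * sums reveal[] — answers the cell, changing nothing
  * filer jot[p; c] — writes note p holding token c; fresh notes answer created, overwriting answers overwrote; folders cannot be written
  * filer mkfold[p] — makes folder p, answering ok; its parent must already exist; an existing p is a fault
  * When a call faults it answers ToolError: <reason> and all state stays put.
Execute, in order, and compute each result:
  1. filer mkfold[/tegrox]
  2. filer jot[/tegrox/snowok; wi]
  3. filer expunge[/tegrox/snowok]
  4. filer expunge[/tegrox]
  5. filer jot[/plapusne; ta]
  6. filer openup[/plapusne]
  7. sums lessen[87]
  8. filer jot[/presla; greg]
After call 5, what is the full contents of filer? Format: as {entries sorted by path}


==> filer mkfold(p=/tegrox)
<== ok
==> filer jot(p=/tegrox/snowok, c=wi)
<== created
==> filer expunge(p=/tegrox/snowok)
<== ok
==> filer expunge(p=/tegrox)
<== ok
==> filer jot(p=/plapusne, c=ta)
<== created
==> filer openup(p=/plapusne)
<== ta
==> sums lessen(x=87)
<== -87
==> filer jot(p=/presla, c=greg)
<== created

Answer: {plapusne=ta}


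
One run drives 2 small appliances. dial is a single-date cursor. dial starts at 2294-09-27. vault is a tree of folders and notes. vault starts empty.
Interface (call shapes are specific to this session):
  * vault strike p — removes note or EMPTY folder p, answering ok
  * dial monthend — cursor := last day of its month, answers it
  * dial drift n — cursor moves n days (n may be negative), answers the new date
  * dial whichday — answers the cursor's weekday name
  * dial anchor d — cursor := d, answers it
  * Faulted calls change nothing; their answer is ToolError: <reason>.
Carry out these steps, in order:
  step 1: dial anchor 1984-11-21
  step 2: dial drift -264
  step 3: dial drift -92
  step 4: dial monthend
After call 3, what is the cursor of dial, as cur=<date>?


Act: dial anchor[1984-11-21]
Obs: 1984-11-21
Act: dial drift[-264]
Obs: 1984-03-02
Act: dial drift[-92]
Obs: 1983-12-01
Act: dial monthend[]
Obs: 1983-12-31

Answer: cur=1983-12-01


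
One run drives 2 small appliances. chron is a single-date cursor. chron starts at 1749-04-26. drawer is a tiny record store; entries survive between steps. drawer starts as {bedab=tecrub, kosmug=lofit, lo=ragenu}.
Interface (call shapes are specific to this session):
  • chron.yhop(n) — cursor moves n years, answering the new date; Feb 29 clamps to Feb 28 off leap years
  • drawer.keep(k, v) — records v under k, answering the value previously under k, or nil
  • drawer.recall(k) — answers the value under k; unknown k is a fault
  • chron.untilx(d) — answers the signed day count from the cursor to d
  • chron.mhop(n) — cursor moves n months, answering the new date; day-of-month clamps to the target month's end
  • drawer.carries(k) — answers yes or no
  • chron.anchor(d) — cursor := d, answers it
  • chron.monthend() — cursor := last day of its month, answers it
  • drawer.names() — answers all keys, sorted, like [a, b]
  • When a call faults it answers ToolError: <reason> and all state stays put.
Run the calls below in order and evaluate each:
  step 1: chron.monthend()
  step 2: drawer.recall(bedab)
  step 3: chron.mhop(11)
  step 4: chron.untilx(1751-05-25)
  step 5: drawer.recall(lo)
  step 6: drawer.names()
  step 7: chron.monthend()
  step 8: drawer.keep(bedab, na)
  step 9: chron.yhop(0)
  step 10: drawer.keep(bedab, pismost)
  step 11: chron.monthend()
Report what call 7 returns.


~$ chron.monthend
  1749-04-30
~$ drawer.recall k='bedab'
  tecrub
~$ chron.mhop n='11'
  1750-03-30
~$ chron.untilx d='1751-05-25'
  421
~$ drawer.recall k='lo'
  ragenu
~$ drawer.names
  [bedab, kosmug, lo]
~$ chron.monthend
  1750-03-31
~$ drawer.keep k='bedab' v='na'
  tecrub
~$ chron.yhop n='0'
  1750-03-31
~$ drawer.keep k='bedab' v='pismost'
  na
~$ chron.monthend
  1750-03-31

Answer: 1750-03-31


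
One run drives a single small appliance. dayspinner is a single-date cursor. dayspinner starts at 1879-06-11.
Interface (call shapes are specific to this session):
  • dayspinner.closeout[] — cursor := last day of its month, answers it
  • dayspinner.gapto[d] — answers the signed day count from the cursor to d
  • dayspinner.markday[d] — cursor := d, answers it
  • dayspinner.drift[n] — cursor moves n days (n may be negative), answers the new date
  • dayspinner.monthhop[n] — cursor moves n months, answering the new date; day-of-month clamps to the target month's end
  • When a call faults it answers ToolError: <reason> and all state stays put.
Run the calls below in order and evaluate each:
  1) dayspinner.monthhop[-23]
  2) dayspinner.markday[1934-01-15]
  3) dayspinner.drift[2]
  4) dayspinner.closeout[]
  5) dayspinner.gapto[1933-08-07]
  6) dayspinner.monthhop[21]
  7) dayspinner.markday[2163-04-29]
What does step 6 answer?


Act: dayspinner.monthhop[n=-23]
Obs: 1877-07-11
Act: dayspinner.markday[d=1934-01-15]
Obs: 1934-01-15
Act: dayspinner.drift[n=2]
Obs: 1934-01-17
Act: dayspinner.closeout[]
Obs: 1934-01-31
Act: dayspinner.gapto[d=1933-08-07]
Obs: -177
Act: dayspinner.monthhop[n=21]
Obs: 1935-10-31
Act: dayspinner.markday[d=2163-04-29]
Obs: 2163-04-29

Answer: 1935-10-31


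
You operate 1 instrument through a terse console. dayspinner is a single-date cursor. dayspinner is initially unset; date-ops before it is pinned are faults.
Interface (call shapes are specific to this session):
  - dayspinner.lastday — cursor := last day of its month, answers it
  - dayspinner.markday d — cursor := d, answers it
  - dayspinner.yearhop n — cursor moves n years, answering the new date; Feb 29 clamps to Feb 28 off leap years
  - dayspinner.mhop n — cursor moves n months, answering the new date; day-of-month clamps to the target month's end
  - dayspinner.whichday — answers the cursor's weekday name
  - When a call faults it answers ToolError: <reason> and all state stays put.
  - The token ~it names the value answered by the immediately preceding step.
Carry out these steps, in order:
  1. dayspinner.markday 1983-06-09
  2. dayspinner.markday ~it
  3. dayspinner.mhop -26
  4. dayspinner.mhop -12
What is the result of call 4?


[in] markday 1983-06-09
= 1983-06-09
[in] markday ~it
= 1983-06-09
[in] mhop -26
= 1981-04-09
[in] mhop -12
= 1980-04-09

Answer: 1980-04-09


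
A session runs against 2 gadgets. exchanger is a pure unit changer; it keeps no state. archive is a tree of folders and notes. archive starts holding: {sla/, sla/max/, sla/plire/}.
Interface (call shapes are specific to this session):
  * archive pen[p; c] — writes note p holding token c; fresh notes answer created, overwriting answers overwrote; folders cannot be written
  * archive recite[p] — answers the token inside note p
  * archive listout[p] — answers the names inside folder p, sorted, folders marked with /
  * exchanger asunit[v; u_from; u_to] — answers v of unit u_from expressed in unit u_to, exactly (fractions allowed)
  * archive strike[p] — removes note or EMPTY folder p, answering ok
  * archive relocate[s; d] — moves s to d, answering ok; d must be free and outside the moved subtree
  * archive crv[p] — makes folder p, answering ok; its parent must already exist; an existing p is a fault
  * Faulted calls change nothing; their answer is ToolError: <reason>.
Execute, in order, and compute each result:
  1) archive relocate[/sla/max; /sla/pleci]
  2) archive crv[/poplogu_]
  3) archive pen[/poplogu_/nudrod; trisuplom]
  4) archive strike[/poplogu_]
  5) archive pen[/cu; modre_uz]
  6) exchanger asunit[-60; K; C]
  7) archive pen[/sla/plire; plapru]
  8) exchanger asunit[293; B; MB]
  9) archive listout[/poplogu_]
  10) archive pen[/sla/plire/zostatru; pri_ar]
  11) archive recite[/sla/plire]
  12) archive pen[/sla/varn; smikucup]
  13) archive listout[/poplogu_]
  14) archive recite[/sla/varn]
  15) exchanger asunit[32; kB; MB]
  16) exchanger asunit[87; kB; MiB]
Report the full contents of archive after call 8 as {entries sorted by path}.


I try archive relocate using s=/sla/max, d=/sla/pleci, — result: ok.
I call archive crv using p=/poplogu_: ok.
I use archive pen using p=/poplogu_/nudrod, c=trisuplom, → created.
Next I call archive strike using p=/poplogu_, which returns ToolError: not empty.
I call archive pen using p=/cu, c=modre_uz, and observe created.
I run exchanger asunit using v=-60, u_from=K, u_to=C, yielding -6663/20.
Using archive pen using p=/sla/plire, c=plapru, and see ToolError: is a directory.
I call exchanger asunit using v=293, u_from=B, u_to=MB, giving 293/1000000.
I run archive listout using p=/poplogu_, → [nudrod].
I use archive pen using p=/sla/plire/zostatru, c=pri_ar, and see created.
I use archive recite using p=/sla/plire, and get ToolError: is a directory.
Then archive pen using p=/sla/varn, c=smikucup, yielding created.
Invoking archive listout using p=/poplogu_, → [nudrod].
Invoking archive recite using p=/sla/varn, — result: smikucup.
Using exchanger asunit using v=32, u_from=kB, u_to=MB, and see 4/125.
Now I run exchanger asunit using v=87, u_from=kB, u_to=MiB, — result: 10875/131072.

Answer: {cu=modre_uz, poplogu_/, poplogu_/nudrod=trisuplom, sla/, sla/pleci/, sla/plire/}


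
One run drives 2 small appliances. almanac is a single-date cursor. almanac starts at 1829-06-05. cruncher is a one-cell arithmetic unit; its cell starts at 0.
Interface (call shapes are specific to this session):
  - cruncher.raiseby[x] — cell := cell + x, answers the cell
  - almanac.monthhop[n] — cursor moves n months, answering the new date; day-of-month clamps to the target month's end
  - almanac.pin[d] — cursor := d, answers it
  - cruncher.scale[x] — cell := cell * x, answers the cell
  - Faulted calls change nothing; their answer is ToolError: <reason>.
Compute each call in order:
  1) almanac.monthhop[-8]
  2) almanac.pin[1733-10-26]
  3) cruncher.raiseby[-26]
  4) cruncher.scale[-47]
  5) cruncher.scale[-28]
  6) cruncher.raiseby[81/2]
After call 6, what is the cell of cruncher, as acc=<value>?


CALL almanac.monthhop[n=-8]
RET  1828-10-05
CALL almanac.pin[d=1733-10-26]
RET  1733-10-26
CALL cruncher.raiseby[x=-26]
RET  -26
CALL cruncher.scale[x=-47]
RET  1222
CALL cruncher.scale[x=-28]
RET  -34216
CALL cruncher.raiseby[x=81/2]
RET  -68351/2

Answer: acc=-68351/2


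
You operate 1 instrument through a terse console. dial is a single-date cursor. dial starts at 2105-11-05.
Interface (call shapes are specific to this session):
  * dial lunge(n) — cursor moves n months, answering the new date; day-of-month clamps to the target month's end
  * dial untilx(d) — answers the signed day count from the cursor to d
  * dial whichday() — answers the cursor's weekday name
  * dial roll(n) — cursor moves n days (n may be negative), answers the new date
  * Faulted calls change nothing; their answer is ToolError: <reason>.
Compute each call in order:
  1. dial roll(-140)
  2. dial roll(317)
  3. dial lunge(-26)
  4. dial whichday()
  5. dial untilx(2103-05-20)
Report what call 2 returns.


Step: dial roll[-140]
Result: 2105-06-18
Step: dial roll[317]
Result: 2106-05-01
Step: dial lunge[-26]
Result: 2104-03-01
Step: dial whichday[]
Result: Saturday
Step: dial untilx[2103-05-20]
Result: -286

Answer: 2106-05-01


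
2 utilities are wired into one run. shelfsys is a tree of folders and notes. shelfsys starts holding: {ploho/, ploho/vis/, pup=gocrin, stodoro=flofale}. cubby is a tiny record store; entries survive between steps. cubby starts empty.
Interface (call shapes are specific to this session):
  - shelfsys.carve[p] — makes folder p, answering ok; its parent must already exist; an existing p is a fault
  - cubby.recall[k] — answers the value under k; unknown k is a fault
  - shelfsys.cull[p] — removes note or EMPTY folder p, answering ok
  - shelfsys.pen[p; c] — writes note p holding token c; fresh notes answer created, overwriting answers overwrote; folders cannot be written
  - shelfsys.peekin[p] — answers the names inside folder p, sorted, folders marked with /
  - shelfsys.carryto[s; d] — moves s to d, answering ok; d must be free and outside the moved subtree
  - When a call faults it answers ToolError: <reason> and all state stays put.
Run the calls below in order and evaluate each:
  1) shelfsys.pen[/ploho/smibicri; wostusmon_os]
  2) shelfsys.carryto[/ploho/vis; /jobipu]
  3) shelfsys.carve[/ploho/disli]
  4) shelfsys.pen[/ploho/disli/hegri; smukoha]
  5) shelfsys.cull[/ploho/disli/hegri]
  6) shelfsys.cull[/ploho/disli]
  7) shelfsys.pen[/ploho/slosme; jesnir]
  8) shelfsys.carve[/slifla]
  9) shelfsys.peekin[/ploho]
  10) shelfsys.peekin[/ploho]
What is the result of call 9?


Then pen using p='/ploho/smibicri', c='wostusmon_os', which returns created.
I try carryto using s='/ploho/vis', d='/jobipu', and get ok.
Now I run carve using p='/ploho/disli', and see ok.
Then pen using p='/ploho/disli/hegri', c='smukoha', — result: created.
Then cull using p='/ploho/disli/hegri', — result: ok.
Using cull using p='/ploho/disli', which returns ok.
Using pen using p='/ploho/slosme', c='jesnir', which returns created.
I try carve using p='/slifla', and observe ok.
I try peekin using p='/ploho', and observe [slosme, smibicri].
Next I call peekin using p='/ploho', which returns [slosme, smibicri].

Answer: [slosme, smibicri]


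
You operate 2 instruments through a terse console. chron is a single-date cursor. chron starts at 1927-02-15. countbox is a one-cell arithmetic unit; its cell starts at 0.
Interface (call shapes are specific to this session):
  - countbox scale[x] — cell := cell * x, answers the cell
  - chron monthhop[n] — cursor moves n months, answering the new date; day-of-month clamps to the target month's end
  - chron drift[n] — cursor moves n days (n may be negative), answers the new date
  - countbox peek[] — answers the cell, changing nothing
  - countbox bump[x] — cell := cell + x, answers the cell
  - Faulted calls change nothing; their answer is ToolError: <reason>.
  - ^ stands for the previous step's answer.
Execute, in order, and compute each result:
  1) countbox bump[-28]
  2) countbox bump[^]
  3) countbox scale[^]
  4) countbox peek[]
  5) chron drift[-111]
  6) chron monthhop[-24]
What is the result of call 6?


Answer: 1924-10-27

Derivation:
·→ countbox bump(-28)
·← -28
·→ countbox bump(^)
·← -56
·→ countbox scale(^)
·← 3136
·→ countbox peek()
·← 3136
·→ chron drift(-111)
·← 1926-10-27
·→ chron monthhop(-24)
·← 1924-10-27


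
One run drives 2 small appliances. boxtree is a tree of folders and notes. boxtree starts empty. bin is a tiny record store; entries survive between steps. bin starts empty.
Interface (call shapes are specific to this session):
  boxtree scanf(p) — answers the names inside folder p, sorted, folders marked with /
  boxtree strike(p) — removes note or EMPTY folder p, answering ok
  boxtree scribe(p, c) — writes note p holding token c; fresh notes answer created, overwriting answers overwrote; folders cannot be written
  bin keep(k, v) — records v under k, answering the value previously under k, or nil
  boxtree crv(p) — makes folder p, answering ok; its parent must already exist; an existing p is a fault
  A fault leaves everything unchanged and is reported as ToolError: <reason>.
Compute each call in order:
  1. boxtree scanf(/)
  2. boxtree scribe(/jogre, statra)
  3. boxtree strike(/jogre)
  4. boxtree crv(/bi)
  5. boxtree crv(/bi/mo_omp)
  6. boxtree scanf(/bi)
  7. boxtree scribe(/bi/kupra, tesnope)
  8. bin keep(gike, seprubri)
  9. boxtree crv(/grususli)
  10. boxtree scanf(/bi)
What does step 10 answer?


Answer: [kupra, mo_omp/]

Derivation:
·→ boxtree scanf(p=/)
·← []
·→ boxtree scribe(p=/jogre, c=statra)
·← created
·→ boxtree strike(p=/jogre)
·← ok
·→ boxtree crv(p=/bi)
·← ok
·→ boxtree crv(p=/bi/mo_omp)
·← ok
·→ boxtree scanf(p=/bi)
·← [mo_omp/]
·→ boxtree scribe(p=/bi/kupra, c=tesnope)
·← created
·→ bin keep(k=gike, v=seprubri)
·← nil
·→ boxtree crv(p=/grususli)
·← ok
·→ boxtree scanf(p=/bi)
·← [kupra, mo_omp/]


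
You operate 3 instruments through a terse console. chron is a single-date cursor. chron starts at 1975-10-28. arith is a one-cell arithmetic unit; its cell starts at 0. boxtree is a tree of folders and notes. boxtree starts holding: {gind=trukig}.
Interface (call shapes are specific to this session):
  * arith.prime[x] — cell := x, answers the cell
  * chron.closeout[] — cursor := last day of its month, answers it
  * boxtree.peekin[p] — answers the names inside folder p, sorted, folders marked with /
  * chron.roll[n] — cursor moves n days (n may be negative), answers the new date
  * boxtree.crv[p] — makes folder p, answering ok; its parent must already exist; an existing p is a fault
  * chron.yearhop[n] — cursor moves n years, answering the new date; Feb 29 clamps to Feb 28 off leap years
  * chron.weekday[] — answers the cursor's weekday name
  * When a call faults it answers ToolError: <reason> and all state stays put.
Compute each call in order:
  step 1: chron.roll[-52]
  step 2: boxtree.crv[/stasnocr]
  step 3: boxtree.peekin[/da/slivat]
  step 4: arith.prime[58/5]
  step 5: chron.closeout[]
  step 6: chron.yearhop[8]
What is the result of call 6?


! chron.roll(-52) => 1975-09-06
! boxtree.crv(/stasnocr) => ok
! boxtree.peekin(/da/slivat) => ToolError: not found
! arith.prime(58/5) => 58/5
! chron.closeout() => 1975-09-30
! chron.yearhop(8) => 1983-09-30

Answer: 1983-09-30


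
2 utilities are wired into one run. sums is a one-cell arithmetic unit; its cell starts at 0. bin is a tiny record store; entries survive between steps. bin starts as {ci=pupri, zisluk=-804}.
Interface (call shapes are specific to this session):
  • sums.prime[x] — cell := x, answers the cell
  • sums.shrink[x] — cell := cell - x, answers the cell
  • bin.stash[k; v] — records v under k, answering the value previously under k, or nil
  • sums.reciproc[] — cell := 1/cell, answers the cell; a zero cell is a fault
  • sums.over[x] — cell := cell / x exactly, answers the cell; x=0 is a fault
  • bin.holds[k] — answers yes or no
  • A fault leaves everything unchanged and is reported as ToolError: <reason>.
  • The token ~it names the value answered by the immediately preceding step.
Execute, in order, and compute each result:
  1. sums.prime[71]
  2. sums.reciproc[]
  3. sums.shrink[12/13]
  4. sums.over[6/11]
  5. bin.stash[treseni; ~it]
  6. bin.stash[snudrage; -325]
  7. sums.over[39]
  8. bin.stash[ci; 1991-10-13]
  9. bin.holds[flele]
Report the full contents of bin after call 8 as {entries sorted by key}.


Answer: {ci=1991-10-13, snudrage=-325, treseni=-9229/5538, zisluk=-804}

Derivation:
Then sums.prime(x='71'), which returns 71.
I call sums.reciproc(), giving 1/71.
I try sums.shrink(x='12/13'), and get -839/923.
Next I call sums.over(x='6/11'), and observe -9229/5538.
Invoking bin.stash(k='treseni', v='~it'), giving nil.
Next I call bin.stash(k='snudrage', v='-325'), — result: nil.
Using sums.over(x='39'), and observe -9229/215982.
I call bin.stash(k='ci', v='1991-10-13'), giving pupri.
Next I call bin.holds(k='flele'), and get no.


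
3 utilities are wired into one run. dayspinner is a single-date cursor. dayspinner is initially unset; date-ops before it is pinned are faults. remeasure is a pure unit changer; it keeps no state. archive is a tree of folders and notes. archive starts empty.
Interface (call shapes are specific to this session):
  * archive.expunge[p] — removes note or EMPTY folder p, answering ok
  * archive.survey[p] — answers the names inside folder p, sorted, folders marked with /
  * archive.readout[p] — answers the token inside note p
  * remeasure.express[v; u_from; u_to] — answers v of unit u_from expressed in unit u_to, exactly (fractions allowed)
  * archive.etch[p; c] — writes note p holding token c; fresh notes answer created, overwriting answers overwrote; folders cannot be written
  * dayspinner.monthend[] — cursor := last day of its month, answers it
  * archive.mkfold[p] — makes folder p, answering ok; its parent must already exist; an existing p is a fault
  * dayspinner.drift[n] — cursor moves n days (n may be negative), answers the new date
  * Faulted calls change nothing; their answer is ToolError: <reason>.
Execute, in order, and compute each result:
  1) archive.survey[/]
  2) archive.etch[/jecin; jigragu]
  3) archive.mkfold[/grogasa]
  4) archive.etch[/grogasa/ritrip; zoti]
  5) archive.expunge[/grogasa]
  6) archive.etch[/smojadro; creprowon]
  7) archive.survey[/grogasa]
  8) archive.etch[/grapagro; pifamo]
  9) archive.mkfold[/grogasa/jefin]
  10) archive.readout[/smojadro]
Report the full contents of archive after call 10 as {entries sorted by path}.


! archive.survey(p=/) == []
! archive.etch(p=/jecin, c=jigragu) == created
! archive.mkfold(p=/grogasa) == ok
! archive.etch(p=/grogasa/ritrip, c=zoti) == created
! archive.expunge(p=/grogasa) == ToolError: not empty
! archive.etch(p=/smojadro, c=creprowon) == created
! archive.survey(p=/grogasa) == [ritrip]
! archive.etch(p=/grapagro, c=pifamo) == created
! archive.mkfold(p=/grogasa/jefin) == ok
! archive.readout(p=/smojadro) == creprowon

Answer: {grapagro=pifamo, grogasa/, grogasa/jefin/, grogasa/ritrip=zoti, jecin=jigragu, smojadro=creprowon}


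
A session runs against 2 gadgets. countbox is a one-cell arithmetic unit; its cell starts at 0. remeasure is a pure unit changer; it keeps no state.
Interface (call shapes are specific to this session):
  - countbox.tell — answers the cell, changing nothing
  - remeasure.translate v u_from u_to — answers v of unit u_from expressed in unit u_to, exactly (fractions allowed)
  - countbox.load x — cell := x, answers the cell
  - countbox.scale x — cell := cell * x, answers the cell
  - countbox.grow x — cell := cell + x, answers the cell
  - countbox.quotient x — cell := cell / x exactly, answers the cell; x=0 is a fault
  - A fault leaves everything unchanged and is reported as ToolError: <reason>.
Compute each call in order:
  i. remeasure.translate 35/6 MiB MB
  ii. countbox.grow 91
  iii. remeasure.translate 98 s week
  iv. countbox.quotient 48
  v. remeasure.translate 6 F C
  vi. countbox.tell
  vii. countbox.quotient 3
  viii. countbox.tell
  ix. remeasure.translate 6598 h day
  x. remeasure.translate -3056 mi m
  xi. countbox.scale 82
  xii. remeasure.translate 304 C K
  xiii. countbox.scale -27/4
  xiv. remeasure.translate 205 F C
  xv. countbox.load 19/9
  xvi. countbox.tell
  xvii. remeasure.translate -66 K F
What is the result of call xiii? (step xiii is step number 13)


Answer: -11193/32

Derivation:
Step: remeasure.translate[v='35/6'; u_from='MiB'; u_to='MB']
Result: 57344/9375
Step: countbox.grow[x='91']
Result: 91
Step: remeasure.translate[v='98'; u_from='s'; u_to='week']
Result: 7/43200
Step: countbox.quotient[x='48']
Result: 91/48
Step: remeasure.translate[v='6'; u_from='F'; u_to='C']
Result: -130/9
Step: countbox.tell[]
Result: 91/48
Step: countbox.quotient[x='3']
Result: 91/144
Step: countbox.tell[]
Result: 91/144
Step: remeasure.translate[v='6598'; u_from='h'; u_to='day']
Result: 3299/12
Step: remeasure.translate[v='-3056'; u_from='mi'; u_to='m']
Result: -614769408/125
Step: countbox.scale[x='82']
Result: 3731/72
Step: remeasure.translate[v='304'; u_from='C'; u_to='K']
Result: 11543/20
Step: countbox.scale[x='-27/4']
Result: -11193/32
Step: remeasure.translate[v='205'; u_from='F'; u_to='C']
Result: 865/9
Step: countbox.load[x='19/9']
Result: 19/9
Step: countbox.tell[]
Result: 19/9
Step: remeasure.translate[v='-66'; u_from='K'; u_to='F']
Result: -57847/100


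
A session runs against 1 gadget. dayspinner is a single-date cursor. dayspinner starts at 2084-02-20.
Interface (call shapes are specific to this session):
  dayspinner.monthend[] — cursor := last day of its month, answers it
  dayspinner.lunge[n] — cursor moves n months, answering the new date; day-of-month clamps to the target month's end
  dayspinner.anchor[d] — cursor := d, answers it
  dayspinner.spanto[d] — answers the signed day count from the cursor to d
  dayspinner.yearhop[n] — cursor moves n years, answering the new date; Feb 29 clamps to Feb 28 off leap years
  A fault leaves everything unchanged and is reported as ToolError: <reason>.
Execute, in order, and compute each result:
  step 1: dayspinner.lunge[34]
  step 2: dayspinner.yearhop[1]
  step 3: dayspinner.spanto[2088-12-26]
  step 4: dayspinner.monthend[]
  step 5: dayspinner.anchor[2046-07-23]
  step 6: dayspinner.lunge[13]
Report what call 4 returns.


-> lunge(n: 34)
<- 2086-12-20
-> yearhop(n: 1)
<- 2087-12-20
-> spanto(d: 2088-12-26)
<- 372
-> monthend()
<- 2087-12-31
-> anchor(d: 2046-07-23)
<- 2046-07-23
-> lunge(n: 13)
<- 2047-08-23

Answer: 2087-12-31


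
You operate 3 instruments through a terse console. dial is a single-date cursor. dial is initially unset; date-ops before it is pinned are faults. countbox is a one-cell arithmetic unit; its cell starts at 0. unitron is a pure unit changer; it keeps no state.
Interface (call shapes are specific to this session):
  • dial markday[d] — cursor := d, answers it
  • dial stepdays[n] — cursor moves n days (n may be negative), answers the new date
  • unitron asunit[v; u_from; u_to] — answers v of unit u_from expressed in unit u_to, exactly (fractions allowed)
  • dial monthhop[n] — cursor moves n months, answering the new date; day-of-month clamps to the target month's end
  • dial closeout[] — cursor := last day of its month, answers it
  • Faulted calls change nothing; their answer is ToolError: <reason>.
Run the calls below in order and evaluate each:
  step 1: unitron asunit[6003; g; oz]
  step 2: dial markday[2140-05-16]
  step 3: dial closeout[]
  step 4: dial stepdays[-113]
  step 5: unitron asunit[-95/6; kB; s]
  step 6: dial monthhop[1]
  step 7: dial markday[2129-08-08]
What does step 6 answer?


-> unitron asunit(v='6003', u_from='g', u_to='oz')
<- 9604800000/45359237
-> dial markday(d='2140-05-16')
<- 2140-05-16
-> dial closeout()
<- 2140-05-31
-> dial stepdays(n='-113')
<- 2140-02-08
-> unitron asunit(v='-95/6', u_from='kB', u_to='s')
<- ToolError: incompatible units
-> dial monthhop(n='1')
<- 2140-03-08
-> dial markday(d='2129-08-08')
<- 2129-08-08

Answer: 2140-03-08


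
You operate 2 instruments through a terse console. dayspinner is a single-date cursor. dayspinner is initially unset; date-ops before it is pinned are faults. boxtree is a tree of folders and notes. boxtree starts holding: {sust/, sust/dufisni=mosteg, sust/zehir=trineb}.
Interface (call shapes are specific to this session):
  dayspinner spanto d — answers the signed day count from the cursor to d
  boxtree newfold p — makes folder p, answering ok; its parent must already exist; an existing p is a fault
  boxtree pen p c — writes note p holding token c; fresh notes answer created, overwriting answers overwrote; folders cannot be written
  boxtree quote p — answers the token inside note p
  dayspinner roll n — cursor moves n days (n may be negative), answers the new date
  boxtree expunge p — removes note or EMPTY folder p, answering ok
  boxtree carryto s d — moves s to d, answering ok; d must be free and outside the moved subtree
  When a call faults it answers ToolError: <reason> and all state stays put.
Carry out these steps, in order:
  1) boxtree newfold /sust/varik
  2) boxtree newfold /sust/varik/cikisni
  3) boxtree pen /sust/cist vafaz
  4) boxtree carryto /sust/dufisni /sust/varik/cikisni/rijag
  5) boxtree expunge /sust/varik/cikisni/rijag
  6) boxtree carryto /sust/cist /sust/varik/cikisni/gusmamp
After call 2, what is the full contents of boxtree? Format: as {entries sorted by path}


Step: boxtree newfold[/sust/varik]
Result: ok
Step: boxtree newfold[/sust/varik/cikisni]
Result: ok
Step: boxtree pen[/sust/cist; vafaz]
Result: created
Step: boxtree carryto[/sust/dufisni; /sust/varik/cikisni/rijag]
Result: ok
Step: boxtree expunge[/sust/varik/cikisni/rijag]
Result: ok
Step: boxtree carryto[/sust/cist; /sust/varik/cikisni/gusmamp]
Result: ok

Answer: {sust/, sust/dufisni=mosteg, sust/varik/, sust/varik/cikisni/, sust/zehir=trineb}


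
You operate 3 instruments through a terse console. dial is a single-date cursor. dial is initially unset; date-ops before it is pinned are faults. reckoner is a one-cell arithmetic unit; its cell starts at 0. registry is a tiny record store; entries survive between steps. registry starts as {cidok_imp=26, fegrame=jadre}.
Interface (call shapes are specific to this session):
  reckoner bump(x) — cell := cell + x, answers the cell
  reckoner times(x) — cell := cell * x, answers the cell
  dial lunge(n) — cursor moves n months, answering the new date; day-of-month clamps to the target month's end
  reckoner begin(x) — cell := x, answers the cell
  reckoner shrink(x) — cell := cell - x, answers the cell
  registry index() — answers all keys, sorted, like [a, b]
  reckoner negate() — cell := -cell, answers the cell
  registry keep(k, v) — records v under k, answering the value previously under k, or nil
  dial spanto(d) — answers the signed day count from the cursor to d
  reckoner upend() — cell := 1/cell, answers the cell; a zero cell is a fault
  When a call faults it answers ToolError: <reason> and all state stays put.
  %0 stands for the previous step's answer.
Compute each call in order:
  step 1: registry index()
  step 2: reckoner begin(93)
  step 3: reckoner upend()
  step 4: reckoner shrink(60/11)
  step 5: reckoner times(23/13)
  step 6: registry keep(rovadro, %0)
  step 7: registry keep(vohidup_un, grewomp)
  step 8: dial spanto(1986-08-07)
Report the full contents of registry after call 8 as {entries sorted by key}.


Answer: {cidok_imp=26, fegrame=jadre, rovadro=-128087/13299, vohidup_un=grewomp}

Derivation:
I run registry index, → [cidok_imp, fegrame].
Invoking reckoner begin with x=93, and get 93.
I use reckoner upend(), and observe 1/93.
Invoking reckoner shrink with x=60/11, which returns -5569/1023.
Now I run reckoner times with x=23/13, which returns -128087/13299.
I invoke registry keep with k=rovadro, v=%0, → nil.
I invoke registry keep with k=vohidup_un, v=grewomp, which returns nil.
I call dial spanto with d=1986-08-07, — result: ToolError: no date set.


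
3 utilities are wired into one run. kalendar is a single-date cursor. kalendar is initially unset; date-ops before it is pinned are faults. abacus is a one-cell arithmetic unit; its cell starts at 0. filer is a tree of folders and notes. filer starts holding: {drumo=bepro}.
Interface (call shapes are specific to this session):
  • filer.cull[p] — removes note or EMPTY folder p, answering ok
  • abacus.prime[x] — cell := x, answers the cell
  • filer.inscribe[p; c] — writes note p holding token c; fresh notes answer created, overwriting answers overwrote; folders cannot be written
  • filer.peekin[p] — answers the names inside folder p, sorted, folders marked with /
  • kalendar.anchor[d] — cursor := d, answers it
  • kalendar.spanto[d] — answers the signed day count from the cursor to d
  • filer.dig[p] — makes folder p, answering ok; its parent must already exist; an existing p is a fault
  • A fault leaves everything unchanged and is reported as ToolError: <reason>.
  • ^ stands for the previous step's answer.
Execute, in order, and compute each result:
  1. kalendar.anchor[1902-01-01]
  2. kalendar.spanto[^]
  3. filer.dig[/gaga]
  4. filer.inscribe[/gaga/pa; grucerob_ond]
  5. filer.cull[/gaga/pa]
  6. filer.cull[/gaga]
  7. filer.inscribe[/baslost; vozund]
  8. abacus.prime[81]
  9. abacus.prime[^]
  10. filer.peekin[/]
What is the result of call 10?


Answer: [baslost, drumo]

Derivation:
Then kalendar.anchor passing d→1902-01-01, which returns 1902-01-01.
I try kalendar.spanto passing d→^, which returns 0.
I invoke filer.dig passing p→/gaga, and observe ok.
I call filer.inscribe passing p→/gaga/pa, c→grucerob_ond, which returns created.
Calling filer.cull passing p→/gaga/pa: ok.
I call filer.cull passing p→/gaga, and observe ok.
I call filer.inscribe passing p→/baslost, c→vozund, yielding created.
Invoking abacus.prime passing x→81, and get 81.
I try abacus.prime passing x→^, and see 81.
Then filer.peekin passing p→/, and get [baslost, drumo].


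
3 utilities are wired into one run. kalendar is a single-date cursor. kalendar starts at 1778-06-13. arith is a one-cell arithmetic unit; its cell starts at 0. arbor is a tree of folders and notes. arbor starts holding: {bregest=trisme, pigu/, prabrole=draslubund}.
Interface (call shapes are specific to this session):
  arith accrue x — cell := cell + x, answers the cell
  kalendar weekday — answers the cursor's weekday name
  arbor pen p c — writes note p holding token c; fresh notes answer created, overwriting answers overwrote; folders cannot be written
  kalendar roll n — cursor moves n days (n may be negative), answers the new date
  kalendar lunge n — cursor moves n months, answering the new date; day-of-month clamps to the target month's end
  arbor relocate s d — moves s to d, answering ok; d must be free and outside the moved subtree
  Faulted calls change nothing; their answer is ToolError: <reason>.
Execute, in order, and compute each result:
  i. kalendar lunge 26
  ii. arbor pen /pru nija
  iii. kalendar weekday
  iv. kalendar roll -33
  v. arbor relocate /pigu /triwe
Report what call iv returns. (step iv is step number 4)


Answer: 1780-07-11

Derivation:
% kalendar lunge n='26'
= 1780-08-13
% arbor pen p='/pru' c='nija'
= created
% kalendar weekday
= Sunday
% kalendar roll n='-33'
= 1780-07-11
% arbor relocate s='/pigu' d='/triwe'
= ok


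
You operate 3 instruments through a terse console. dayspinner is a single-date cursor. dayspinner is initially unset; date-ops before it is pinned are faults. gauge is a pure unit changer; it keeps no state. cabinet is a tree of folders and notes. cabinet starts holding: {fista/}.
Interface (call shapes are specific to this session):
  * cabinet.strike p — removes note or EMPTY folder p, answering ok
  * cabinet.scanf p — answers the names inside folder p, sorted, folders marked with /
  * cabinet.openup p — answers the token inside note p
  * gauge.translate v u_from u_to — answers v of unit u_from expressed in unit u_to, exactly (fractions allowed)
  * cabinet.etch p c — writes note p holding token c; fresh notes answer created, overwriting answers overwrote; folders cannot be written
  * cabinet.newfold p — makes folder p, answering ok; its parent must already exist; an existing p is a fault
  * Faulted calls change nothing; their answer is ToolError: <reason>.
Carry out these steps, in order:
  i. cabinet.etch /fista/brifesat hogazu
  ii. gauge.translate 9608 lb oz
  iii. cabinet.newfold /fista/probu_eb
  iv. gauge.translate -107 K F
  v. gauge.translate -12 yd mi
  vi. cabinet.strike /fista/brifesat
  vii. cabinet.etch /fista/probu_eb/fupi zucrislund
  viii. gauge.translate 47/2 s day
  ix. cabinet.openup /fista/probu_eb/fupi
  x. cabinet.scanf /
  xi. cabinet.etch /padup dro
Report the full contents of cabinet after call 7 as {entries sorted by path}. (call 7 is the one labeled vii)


Answer: {fista/, fista/probu_eb/, fista/probu_eb/fupi=zucrislund}

Derivation:
Act: cabinet.etch[/fista/brifesat; hogazu]
Obs: created
Act: gauge.translate[9608; lb; oz]
Obs: 153728
Act: cabinet.newfold[/fista/probu_eb]
Obs: ok
Act: gauge.translate[-107; K; F]
Obs: -65227/100
Act: gauge.translate[-12; yd; mi]
Obs: -3/440
Act: cabinet.strike[/fista/brifesat]
Obs: ok
Act: cabinet.etch[/fista/probu_eb/fupi; zucrislund]
Obs: created
Act: gauge.translate[47/2; s; day]
Obs: 47/172800
Act: cabinet.openup[/fista/probu_eb/fupi]
Obs: zucrislund
Act: cabinet.scanf[/]
Obs: [fista/]
Act: cabinet.etch[/padup; dro]
Obs: created


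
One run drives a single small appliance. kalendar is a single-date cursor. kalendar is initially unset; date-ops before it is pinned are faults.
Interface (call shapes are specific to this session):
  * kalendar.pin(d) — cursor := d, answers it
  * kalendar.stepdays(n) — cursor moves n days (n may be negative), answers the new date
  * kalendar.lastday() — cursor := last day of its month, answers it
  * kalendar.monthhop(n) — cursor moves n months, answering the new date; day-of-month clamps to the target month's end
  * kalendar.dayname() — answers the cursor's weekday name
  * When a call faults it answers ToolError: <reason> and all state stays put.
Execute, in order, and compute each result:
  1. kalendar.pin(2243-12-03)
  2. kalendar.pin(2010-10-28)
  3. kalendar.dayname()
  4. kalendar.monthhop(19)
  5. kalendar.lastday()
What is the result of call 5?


→ pin(2243-12-03)
← 2243-12-03
→ pin(2010-10-28)
← 2010-10-28
→ dayname()
← Thursday
→ monthhop(19)
← 2012-05-28
→ lastday()
← 2012-05-31

Answer: 2012-05-31


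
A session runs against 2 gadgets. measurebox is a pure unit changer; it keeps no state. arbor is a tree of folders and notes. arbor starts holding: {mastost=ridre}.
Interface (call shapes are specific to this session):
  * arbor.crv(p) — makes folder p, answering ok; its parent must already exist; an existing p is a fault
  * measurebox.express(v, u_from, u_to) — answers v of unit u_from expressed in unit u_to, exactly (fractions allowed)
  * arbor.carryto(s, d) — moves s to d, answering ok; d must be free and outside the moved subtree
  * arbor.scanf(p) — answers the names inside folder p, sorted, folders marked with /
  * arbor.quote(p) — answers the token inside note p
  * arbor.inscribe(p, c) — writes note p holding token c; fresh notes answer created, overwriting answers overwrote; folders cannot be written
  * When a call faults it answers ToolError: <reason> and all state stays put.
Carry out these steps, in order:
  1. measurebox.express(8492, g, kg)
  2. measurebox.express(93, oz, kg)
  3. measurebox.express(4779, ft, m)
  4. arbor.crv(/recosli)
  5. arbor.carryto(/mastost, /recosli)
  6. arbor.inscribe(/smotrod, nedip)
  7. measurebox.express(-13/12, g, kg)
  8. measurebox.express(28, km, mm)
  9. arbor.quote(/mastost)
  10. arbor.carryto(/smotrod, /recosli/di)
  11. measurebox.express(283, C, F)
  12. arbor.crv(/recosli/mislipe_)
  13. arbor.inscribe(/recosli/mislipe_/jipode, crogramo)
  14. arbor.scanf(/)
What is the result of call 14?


$ express 8492 g kg
:: 2123/250
$ express 93 oz kg
:: 4218409041/1600000000
$ express 4779 ft m
:: 1820799/1250
$ crv /recosli
:: ok
$ carryto /mastost /recosli
:: ToolError: exists
$ inscribe /smotrod nedip
:: created
$ express -13/12 g kg
:: -13/12000
$ express 28 km mm
:: 28000000
$ quote /mastost
:: ridre
$ carryto /smotrod /recosli/di
:: ok
$ express 283 C F
:: 2707/5
$ crv /recosli/mislipe_
:: ok
$ inscribe /recosli/mislipe_/jipode crogramo
:: created
$ scanf /
:: [mastost, recosli/]

Answer: [mastost, recosli/]
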